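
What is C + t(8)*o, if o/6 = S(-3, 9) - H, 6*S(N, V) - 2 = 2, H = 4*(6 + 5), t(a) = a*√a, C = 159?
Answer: 159 - 4160*√2 ≈ -5724.1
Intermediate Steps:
t(a) = a^(3/2)
H = 44 (H = 4*11 = 44)
S(N, V) = ⅔ (S(N, V) = ⅓ + (⅙)*2 = ⅓ + ⅓ = ⅔)
o = -260 (o = 6*(⅔ - 1*44) = 6*(⅔ - 44) = 6*(-130/3) = -260)
C + t(8)*o = 159 + 8^(3/2)*(-260) = 159 + (16*√2)*(-260) = 159 - 4160*√2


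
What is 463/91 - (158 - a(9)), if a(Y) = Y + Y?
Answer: -12277/91 ≈ -134.91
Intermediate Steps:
a(Y) = 2*Y
463/91 - (158 - a(9)) = 463/91 - (158 - 2*9) = 463*(1/91) - (158 - 1*18) = 463/91 - (158 - 18) = 463/91 - 1*140 = 463/91 - 140 = -12277/91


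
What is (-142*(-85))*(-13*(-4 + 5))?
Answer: -156910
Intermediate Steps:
(-142*(-85))*(-13*(-4 + 5)) = 12070*(-13*1) = 12070*(-13) = -156910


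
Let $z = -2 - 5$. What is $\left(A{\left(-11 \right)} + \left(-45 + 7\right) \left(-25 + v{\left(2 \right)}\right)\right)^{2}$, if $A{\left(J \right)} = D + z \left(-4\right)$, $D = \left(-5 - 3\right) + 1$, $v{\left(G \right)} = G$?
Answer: $801025$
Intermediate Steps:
$z = -7$
$D = -7$ ($D = -8 + 1 = -7$)
$A{\left(J \right)} = 21$ ($A{\left(J \right)} = -7 - -28 = -7 + 28 = 21$)
$\left(A{\left(-11 \right)} + \left(-45 + 7\right) \left(-25 + v{\left(2 \right)}\right)\right)^{2} = \left(21 + \left(-45 + 7\right) \left(-25 + 2\right)\right)^{2} = \left(21 - -874\right)^{2} = \left(21 + 874\right)^{2} = 895^{2} = 801025$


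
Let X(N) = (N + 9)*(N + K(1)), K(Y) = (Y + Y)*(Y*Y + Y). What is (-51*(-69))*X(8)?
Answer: 717876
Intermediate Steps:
K(Y) = 2*Y*(Y + Y**2) (K(Y) = (2*Y)*(Y**2 + Y) = (2*Y)*(Y + Y**2) = 2*Y*(Y + Y**2))
X(N) = (4 + N)*(9 + N) (X(N) = (N + 9)*(N + 2*1**2*(1 + 1)) = (9 + N)*(N + 2*1*2) = (9 + N)*(N + 4) = (9 + N)*(4 + N) = (4 + N)*(9 + N))
(-51*(-69))*X(8) = (-51*(-69))*(36 + 8**2 + 13*8) = 3519*(36 + 64 + 104) = 3519*204 = 717876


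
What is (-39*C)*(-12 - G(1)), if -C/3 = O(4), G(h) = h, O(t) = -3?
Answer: 4563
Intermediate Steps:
C = 9 (C = -3*(-3) = 9)
(-39*C)*(-12 - G(1)) = (-39*9)*(-12 - 1*1) = -351*(-12 - 1) = -351*(-13) = 4563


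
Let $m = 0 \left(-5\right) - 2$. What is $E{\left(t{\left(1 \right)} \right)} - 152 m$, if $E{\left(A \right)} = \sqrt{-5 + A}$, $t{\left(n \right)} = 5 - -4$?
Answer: $306$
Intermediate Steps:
$t{\left(n \right)} = 9$ ($t{\left(n \right)} = 5 + 4 = 9$)
$m = -2$ ($m = 0 - 2 = -2$)
$E{\left(t{\left(1 \right)} \right)} - 152 m = \sqrt{-5 + 9} - -304 = \sqrt{4} + 304 = 2 + 304 = 306$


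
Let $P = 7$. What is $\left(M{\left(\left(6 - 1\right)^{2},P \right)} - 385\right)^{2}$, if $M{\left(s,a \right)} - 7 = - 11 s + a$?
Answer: $417316$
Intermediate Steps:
$M{\left(s,a \right)} = 7 + a - 11 s$ ($M{\left(s,a \right)} = 7 + \left(- 11 s + a\right) = 7 + \left(a - 11 s\right) = 7 + a - 11 s$)
$\left(M{\left(\left(6 - 1\right)^{2},P \right)} - 385\right)^{2} = \left(\left(7 + 7 - 11 \left(6 - 1\right)^{2}\right) - 385\right)^{2} = \left(\left(7 + 7 - 11 \cdot 5^{2}\right) - 385\right)^{2} = \left(\left(7 + 7 - 275\right) - 385\right)^{2} = \left(-261 - 385\right)^{2} = \left(-646\right)^{2} = 417316$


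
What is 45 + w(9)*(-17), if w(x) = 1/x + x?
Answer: -989/9 ≈ -109.89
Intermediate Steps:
w(x) = x + 1/x
45 + w(9)*(-17) = 45 + (9 + 1/9)*(-17) = 45 + (9 + ⅑)*(-17) = 45 + (82/9)*(-17) = 45 - 1394/9 = -989/9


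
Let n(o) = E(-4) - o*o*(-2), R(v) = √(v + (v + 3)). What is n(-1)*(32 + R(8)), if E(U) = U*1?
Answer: -64 - 2*√19 ≈ -72.718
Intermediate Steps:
E(U) = U
R(v) = √(3 + 2*v) (R(v) = √(v + (3 + v)) = √(3 + 2*v))
n(o) = -4 + 2*o² (n(o) = -4 - o*o*(-2) = -4 - o²*(-2) = -4 - (-2)*o² = -4 + 2*o²)
n(-1)*(32 + R(8)) = (-4 + 2*(-1)²)*(32 + √(3 + 2*8)) = (-4 + 2*1)*(32 + √(3 + 16)) = (-4 + 2)*(32 + √19) = -2*(32 + √19) = -64 - 2*√19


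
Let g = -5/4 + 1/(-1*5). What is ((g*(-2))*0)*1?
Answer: 0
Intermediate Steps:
g = -29/20 (g = -5*¼ + 1/(-5) = -5/4 + 1*(-⅕) = -5/4 - ⅕ = -29/20 ≈ -1.4500)
((g*(-2))*0)*1 = (-29/20*(-2)*0)*1 = ((29/10)*0)*1 = 0*1 = 0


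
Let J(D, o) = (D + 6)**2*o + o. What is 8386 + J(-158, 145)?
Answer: 3358611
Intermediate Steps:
J(D, o) = o + o*(6 + D)**2 (J(D, o) = (6 + D)**2*o + o = o*(6 + D)**2 + o = o + o*(6 + D)**2)
8386 + J(-158, 145) = 8386 + 145*(1 + (6 - 158)**2) = 8386 + 145*(1 + (-152)**2) = 8386 + 145*(1 + 23104) = 8386 + 145*23105 = 8386 + 3350225 = 3358611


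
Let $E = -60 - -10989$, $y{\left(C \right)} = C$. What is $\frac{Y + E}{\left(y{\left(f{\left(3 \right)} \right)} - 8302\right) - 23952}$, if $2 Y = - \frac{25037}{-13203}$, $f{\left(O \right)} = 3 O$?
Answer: $- \frac{288616211}{851461470} \approx -0.33897$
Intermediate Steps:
$Y = \frac{25037}{26406}$ ($Y = \frac{\left(-25037\right) \frac{1}{-13203}}{2} = \frac{\left(-25037\right) \left(- \frac{1}{13203}\right)}{2} = \frac{1}{2} \cdot \frac{25037}{13203} = \frac{25037}{26406} \approx 0.94816$)
$E = 10929$ ($E = -60 + 10989 = 10929$)
$\frac{Y + E}{\left(y{\left(f{\left(3 \right)} \right)} - 8302\right) - 23952} = \frac{\frac{25037}{26406} + 10929}{\left(3 \cdot 3 - 8302\right) - 23952} = \frac{288616211}{26406 \left(\left(9 - 8302\right) - 23952\right)} = \frac{288616211}{26406 \left(-8293 - 23952\right)} = \frac{288616211}{26406 \left(-32245\right)} = \frac{288616211}{26406} \left(- \frac{1}{32245}\right) = - \frac{288616211}{851461470}$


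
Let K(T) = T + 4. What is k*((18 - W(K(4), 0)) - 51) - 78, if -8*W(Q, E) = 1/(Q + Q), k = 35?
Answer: -157789/128 ≈ -1232.7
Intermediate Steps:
K(T) = 4 + T
W(Q, E) = -1/(16*Q) (W(Q, E) = -1/(8*(Q + Q)) = -1/(2*Q)/8 = -1/(16*Q))
k*((18 - W(K(4), 0)) - 51) - 78 = 35*((18 - (-1)/(16*(4 + 4))) - 51) - 78 = 35*((18 - (-1)/(16*8)) - 51) - 78 = 35*((18 - 1*(-1/128)) - 51) - 78 = 35*((18 + 1/128) - 51) - 78 = 35*(2305/128 - 51) - 78 = 35*(-4223/128) - 78 = -147805/128 - 78 = -157789/128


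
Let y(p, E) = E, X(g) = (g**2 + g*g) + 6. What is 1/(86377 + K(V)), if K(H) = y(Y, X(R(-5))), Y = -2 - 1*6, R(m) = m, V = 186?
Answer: 1/86433 ≈ 1.1570e-5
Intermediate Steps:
Y = -8 (Y = -2 - 6 = -8)
X(g) = 6 + 2*g**2 (X(g) = (g**2 + g**2) + 6 = 2*g**2 + 6 = 6 + 2*g**2)
K(H) = 56 (K(H) = 6 + 2*(-5)**2 = 6 + 2*25 = 6 + 50 = 56)
1/(86377 + K(V)) = 1/(86377 + 56) = 1/86433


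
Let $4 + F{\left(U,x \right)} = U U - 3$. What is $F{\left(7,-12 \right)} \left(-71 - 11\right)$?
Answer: $-3444$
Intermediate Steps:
$F{\left(U,x \right)} = -7 + U^{2}$ ($F{\left(U,x \right)} = -4 + \left(U U - 3\right) = -4 + \left(U^{2} - 3\right) = -4 + \left(-3 + U^{2}\right) = -7 + U^{2}$)
$F{\left(7,-12 \right)} \left(-71 - 11\right) = \left(-7 + 7^{2}\right) \left(-71 - 11\right) = \left(-7 + 49\right) \left(-82\right) = 42 \left(-82\right) = -3444$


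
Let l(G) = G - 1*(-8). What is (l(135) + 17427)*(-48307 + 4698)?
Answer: -766210130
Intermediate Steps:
l(G) = 8 + G (l(G) = G + 8 = 8 + G)
(l(135) + 17427)*(-48307 + 4698) = ((8 + 135) + 17427)*(-48307 + 4698) = (143 + 17427)*(-43609) = 17570*(-43609) = -766210130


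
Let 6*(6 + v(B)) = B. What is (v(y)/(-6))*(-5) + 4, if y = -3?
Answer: -17/12 ≈ -1.4167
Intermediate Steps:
v(B) = -6 + B/6
(v(y)/(-6))*(-5) + 4 = ((-6 + (1/6)*(-3))/(-6))*(-5) + 4 = ((-6 - 1/2)*(-1/6))*(-5) + 4 = -13/2*(-1/6)*(-5) + 4 = (13/12)*(-5) + 4 = -65/12 + 4 = -17/12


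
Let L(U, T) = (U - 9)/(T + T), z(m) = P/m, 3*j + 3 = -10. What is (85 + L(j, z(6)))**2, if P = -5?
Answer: 8649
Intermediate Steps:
j = -13/3 (j = -1 + (1/3)*(-10) = -1 - 10/3 = -13/3 ≈ -4.3333)
z(m) = -5/m
L(U, T) = (-9 + U)/(2*T) (L(U, T) = (-9 + U)/((2*T)) = (-9 + U)*(1/(2*T)) = (-9 + U)/(2*T))
(85 + L(j, z(6)))**2 = (85 + (-9 - 13/3)/(2*((-5/6))))**2 = (85 + (1/2)*(-40/3)/(-5*1/6))**2 = (85 + (1/2)*(-40/3)/(-5/6))**2 = (85 + (1/2)*(-6/5)*(-40/3))**2 = (85 + 8)**2 = 93**2 = 8649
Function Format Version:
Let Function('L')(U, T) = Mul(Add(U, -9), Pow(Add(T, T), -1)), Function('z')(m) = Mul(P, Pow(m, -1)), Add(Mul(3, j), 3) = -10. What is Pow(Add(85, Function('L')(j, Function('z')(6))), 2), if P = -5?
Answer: 8649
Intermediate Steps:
j = Rational(-13, 3) (j = Add(-1, Mul(Rational(1, 3), -10)) = Add(-1, Rational(-10, 3)) = Rational(-13, 3) ≈ -4.3333)
Function('z')(m) = Mul(-5, Pow(m, -1))
Function('L')(U, T) = Mul(Rational(1, 2), Pow(T, -1), Add(-9, U)) (Function('L')(U, T) = Mul(Add(-9, U), Pow(Mul(2, T), -1)) = Mul(Add(-9, U), Mul(Rational(1, 2), Pow(T, -1))) = Mul(Rational(1, 2), Pow(T, -1), Add(-9, U)))
Pow(Add(85, Function('L')(j, Function('z')(6))), 2) = Pow(Add(85, Mul(Rational(1, 2), Pow(Mul(-5, Pow(6, -1)), -1), Add(-9, Rational(-13, 3)))), 2) = Pow(Add(85, Mul(Rational(1, 2), Pow(Mul(-5, Rational(1, 6)), -1), Rational(-40, 3))), 2) = Pow(Add(85, Mul(Rational(1, 2), Pow(Rational(-5, 6), -1), Rational(-40, 3))), 2) = Pow(Add(85, Mul(Rational(1, 2), Rational(-6, 5), Rational(-40, 3))), 2) = Pow(Add(85, 8), 2) = Pow(93, 2) = 8649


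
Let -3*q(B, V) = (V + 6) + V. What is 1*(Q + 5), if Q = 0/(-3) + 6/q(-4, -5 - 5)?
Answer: 44/7 ≈ 6.2857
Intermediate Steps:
q(B, V) = -2 - 2*V/3 (q(B, V) = -((V + 6) + V)/3 = -((6 + V) + V)/3 = -(6 + 2*V)/3 = -2 - 2*V/3)
Q = 9/7 (Q = 0/(-3) + 6/(-2 - 2*(-5 - 5)/3) = 0*(-⅓) + 6/(-2 - ⅔*(-10)) = 0 + 6/(-2 + 20/3) = 0 + 6/(14/3) = 0 + 6*(3/14) = 0 + 9/7 = 9/7 ≈ 1.2857)
1*(Q + 5) = 1*(9/7 + 5) = 1*(44/7) = 44/7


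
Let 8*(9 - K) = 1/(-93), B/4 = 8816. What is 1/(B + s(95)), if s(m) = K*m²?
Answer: 744/86676841 ≈ 8.5836e-6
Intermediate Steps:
B = 35264 (B = 4*8816 = 35264)
K = 6697/744 (K = 9 - ⅛/(-93) = 9 - ⅛*(-1/93) = 9 + 1/744 = 6697/744 ≈ 9.0013)
s(m) = 6697*m²/744
1/(B + s(95)) = 1/(35264 + (6697/744)*95²) = 1/(35264 + (6697/744)*9025) = 1/(35264 + 60440425/744) = 1/(86676841/744) = 744/86676841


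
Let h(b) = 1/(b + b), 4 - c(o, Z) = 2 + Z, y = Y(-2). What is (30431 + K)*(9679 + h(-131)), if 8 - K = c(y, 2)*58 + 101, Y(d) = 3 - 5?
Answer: 38467021593/131 ≈ 2.9364e+8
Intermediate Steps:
Y(d) = -2
y = -2
c(o, Z) = 2 - Z (c(o, Z) = 4 - (2 + Z) = 4 + (-2 - Z) = 2 - Z)
h(b) = 1/(2*b)
K = -93 (K = 8 - ((2 - 1*2)*58 + 101) = 8 - ((2 - 2)*58 + 101) = 8 - (0*58 + 101) = 8 - (0 + 101) = 8 - 1*101 = 8 - 101 = -93)
(30431 + K)*(9679 + h(-131)) = (30431 - 93)*(9679 + (½)/(-131)) = 30338*(9679 + (½)*(-1/131)) = 30338*(9679 - 1/262) = 30338*(2535897/262) = 38467021593/131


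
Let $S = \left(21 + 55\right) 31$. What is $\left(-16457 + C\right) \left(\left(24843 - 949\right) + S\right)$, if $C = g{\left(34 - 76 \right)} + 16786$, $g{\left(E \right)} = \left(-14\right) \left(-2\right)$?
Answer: $9371250$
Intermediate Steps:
$g{\left(E \right)} = 28$
$S = 2356$ ($S = 76 \cdot 31 = 2356$)
$C = 16814$ ($C = 28 + 16786 = 16814$)
$\left(-16457 + C\right) \left(\left(24843 - 949\right) + S\right) = \left(-16457 + 16814\right) \left(\left(24843 - 949\right) + 2356\right) = 357 \left(\left(24843 - 949\right) + 2356\right) = 357 \left(23894 + 2356\right) = 357 \cdot 26250 = 9371250$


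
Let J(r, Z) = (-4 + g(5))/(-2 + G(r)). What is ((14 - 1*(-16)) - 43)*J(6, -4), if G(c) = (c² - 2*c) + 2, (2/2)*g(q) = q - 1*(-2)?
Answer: -13/8 ≈ -1.6250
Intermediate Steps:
g(q) = 2 + q (g(q) = q - 1*(-2) = q + 2 = 2 + q)
G(c) = 2 + c² - 2*c
J(r, Z) = 3/(r² - 2*r) (J(r, Z) = (-4 + (2 + 5))/(-2 + (2 + r² - 2*r)) = (-4 + 7)/(r² - 2*r) = 3/(r² - 2*r))
((14 - 1*(-16)) - 43)*J(6, -4) = ((14 - 1*(-16)) - 43)*(3/(6*(-2 + 6))) = ((14 + 16) - 43)*(3*(⅙)/4) = (30 - 43)*(3*(⅙)*(¼)) = -13*⅛ = -13/8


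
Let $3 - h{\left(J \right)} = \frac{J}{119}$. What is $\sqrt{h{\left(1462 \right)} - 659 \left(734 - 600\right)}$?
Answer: $\frac{i \sqrt{4327449}}{7} \approx 297.18 i$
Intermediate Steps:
$h{\left(J \right)} = 3 - \frac{J}{119}$
$\sqrt{h{\left(1462 \right)} - 659 \left(734 - 600\right)} = \sqrt{\left(3 - \frac{86}{7}\right) - 659 \left(734 - 600\right)} = \sqrt{\left(3 - \frac{86}{7}\right) - 88306} = \sqrt{- \frac{65}{7} - 88306} = \sqrt{- \frac{618207}{7}} = \frac{i \sqrt{4327449}}{7}$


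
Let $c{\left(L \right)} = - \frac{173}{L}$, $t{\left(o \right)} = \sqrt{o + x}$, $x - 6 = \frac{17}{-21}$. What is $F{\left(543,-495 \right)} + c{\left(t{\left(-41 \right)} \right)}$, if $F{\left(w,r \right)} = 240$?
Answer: $240 + \frac{173 i \sqrt{987}}{188} \approx 240.0 + 28.91 i$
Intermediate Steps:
$x = \frac{109}{21}$ ($x = 6 + \frac{17}{-21} = 6 + 17 \left(- \frac{1}{21}\right) = 6 - \frac{17}{21} = \frac{109}{21} \approx 5.1905$)
$t{\left(o \right)} = \sqrt{\frac{109}{21} + o}$ ($t{\left(o \right)} = \sqrt{o + \frac{109}{21}} = \sqrt{\frac{109}{21} + o}$)
$F{\left(543,-495 \right)} + c{\left(t{\left(-41 \right)} \right)} = 240 - \frac{173}{\frac{1}{21} \sqrt{2289 + 441 \left(-41\right)}} = 240 - \frac{173}{\frac{1}{21} \sqrt{2289 - 18081}} = 240 - \frac{173}{\frac{1}{21} \sqrt{-15792}} = 240 - \frac{173}{\frac{1}{21} \cdot 4 i \sqrt{987}} = 240 - \frac{173}{\frac{4}{21} i \sqrt{987}} = 240 - 173 \left(- \frac{i \sqrt{987}}{188}\right) = 240 + \frac{173 i \sqrt{987}}{188}$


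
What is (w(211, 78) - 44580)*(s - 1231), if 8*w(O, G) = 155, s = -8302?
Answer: 3398371505/8 ≈ 4.2480e+8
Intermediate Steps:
w(O, G) = 155/8 (w(O, G) = (1/8)*155 = 155/8)
(w(211, 78) - 44580)*(s - 1231) = (155/8 - 44580)*(-8302 - 1231) = -356485/8*(-9533) = 3398371505/8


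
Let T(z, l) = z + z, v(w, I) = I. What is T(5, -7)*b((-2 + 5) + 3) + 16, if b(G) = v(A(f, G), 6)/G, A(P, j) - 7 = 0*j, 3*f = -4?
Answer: 26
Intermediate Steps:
f = -4/3 (f = (⅓)*(-4) = -4/3 ≈ -1.3333)
A(P, j) = 7 (A(P, j) = 7 + 0*j = 7 + 0 = 7)
T(z, l) = 2*z
b(G) = 6/G
T(5, -7)*b((-2 + 5) + 3) + 16 = (2*5)*(6/((-2 + 5) + 3)) + 16 = 10*(6/(3 + 3)) + 16 = 10*(6/6) + 16 = 10*(6*(⅙)) + 16 = 10*1 + 16 = 10 + 16 = 26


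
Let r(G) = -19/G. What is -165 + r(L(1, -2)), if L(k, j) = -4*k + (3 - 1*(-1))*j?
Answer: -1961/12 ≈ -163.42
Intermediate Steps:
L(k, j) = -4*k + 4*j (L(k, j) = -4*k + (3 + 1)*j = -4*k + 4*j)
-165 + r(L(1, -2)) = -165 - 19/(-4*1 + 4*(-2)) = -165 - 19/(-4 - 8) = -165 - 19/(-12) = -165 - 19*(-1/12) = -165 + 19/12 = -1961/12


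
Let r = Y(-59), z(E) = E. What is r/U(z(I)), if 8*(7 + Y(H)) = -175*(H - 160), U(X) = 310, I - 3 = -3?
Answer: 38269/2480 ≈ 15.431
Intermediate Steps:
I = 0 (I = 3 - 3 = 0)
Y(H) = 3493 - 175*H/8 (Y(H) = -7 + (-175*(H - 160))/8 = -7 + (-175*(-160 + H))/8 = -7 + (28000 - 175*H)/8 = -7 + (3500 - 175*H/8) = 3493 - 175*H/8)
r = 38269/8 (r = 3493 - 175/8*(-59) = 3493 + 10325/8 = 38269/8 ≈ 4783.6)
r/U(z(I)) = (38269/8)/310 = (38269/8)*(1/310) = 38269/2480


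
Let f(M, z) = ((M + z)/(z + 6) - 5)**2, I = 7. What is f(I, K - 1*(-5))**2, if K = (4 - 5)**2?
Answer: 4879681/20736 ≈ 235.32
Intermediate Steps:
K = 1 (K = (-1)**2 = 1)
f(M, z) = (-5 + (M + z)/(6 + z))**2 (f(M, z) = ((M + z)/(6 + z) - 5)**2 = (-5 + (M + z)/(6 + z))**2)
f(I, K - 1*(-5))**2 = ((30 - 1*7 + 4*(1 - 1*(-5)))**2/(6 + (1 - 1*(-5)))**2)**2 = ((30 - 7 + 4*(1 + 5))**2/(6 + (1 + 5))**2)**2 = ((30 - 7 + 4*6)**2/(6 + 6)**2)**2 = ((30 - 7 + 24)**2/12**2)**2 = ((1/144)*47**2)**2 = ((1/144)*2209)**2 = (2209/144)**2 = 4879681/20736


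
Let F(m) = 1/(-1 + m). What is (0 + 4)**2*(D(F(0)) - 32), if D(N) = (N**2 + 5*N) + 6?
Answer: -480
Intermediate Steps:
D(N) = 6 + N**2 + 5*N
(0 + 4)**2*(D(F(0)) - 32) = (0 + 4)**2*((6 + (1/(-1 + 0))**2 + 5/(-1 + 0)) - 32) = 4**2*((6 + (1/(-1))**2 + 5/(-1)) - 32) = 16*((6 + (-1)**2 + 5*(-1)) - 32) = 16*((6 + 1 - 5) - 32) = 16*(2 - 32) = 16*(-30) = -480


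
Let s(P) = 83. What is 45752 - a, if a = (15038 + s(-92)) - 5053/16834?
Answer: 515647307/16834 ≈ 30631.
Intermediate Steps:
a = 254541861/16834 (a = (15038 + 83) - 5053/16834 = 15121 - 5053*1/16834 = 15121 - 5053/16834 = 254541861/16834 ≈ 15121.)
45752 - a = 45752 - 1*254541861/16834 = 45752 - 254541861/16834 = 515647307/16834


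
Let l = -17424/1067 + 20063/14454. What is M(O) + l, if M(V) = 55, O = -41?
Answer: 56163065/1402038 ≈ 40.058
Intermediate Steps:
l = -20949025/1402038 (l = -17424*1/1067 + 20063*(1/14454) = -1584/97 + 20063/14454 = -20949025/1402038 ≈ -14.942)
M(O) + l = 55 - 20949025/1402038 = 56163065/1402038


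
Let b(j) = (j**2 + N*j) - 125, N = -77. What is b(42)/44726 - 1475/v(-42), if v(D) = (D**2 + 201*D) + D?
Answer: 502295/2732352 ≈ 0.18383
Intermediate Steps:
b(j) = -125 + j**2 - 77*j (b(j) = (j**2 - 77*j) - 125 = -125 + j**2 - 77*j)
v(D) = D**2 + 202*D
b(42)/44726 - 1475/v(-42) = (-125 + 42**2 - 77*42)/44726 - 1475*(-1/(42*(202 - 42))) = (-125 + 1764 - 3234)*(1/44726) - 1475/((-42*160)) = -1595*1/44726 - 1475/(-6720) = -145/4066 - 1475*(-1/6720) = -145/4066 + 295/1344 = 502295/2732352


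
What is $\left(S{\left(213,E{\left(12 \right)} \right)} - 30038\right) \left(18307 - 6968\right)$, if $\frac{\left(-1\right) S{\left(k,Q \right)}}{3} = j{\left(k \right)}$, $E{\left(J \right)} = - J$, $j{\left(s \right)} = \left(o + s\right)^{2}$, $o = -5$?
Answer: $-1812312370$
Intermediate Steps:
$j{\left(s \right)} = \left(-5 + s\right)^{2}$
$S{\left(k,Q \right)} = - 3 \left(-5 + k\right)^{2}$
$\left(S{\left(213,E{\left(12 \right)} \right)} - 30038\right) \left(18307 - 6968\right) = \left(- 3 \left(-5 + 213\right)^{2} - 30038\right) \left(18307 - 6968\right) = \left(- 3 \cdot 208^{2} - 30038\right) 11339 = \left(\left(-3\right) 43264 - 30038\right) 11339 = \left(-129792 - 30038\right) 11339 = \left(-159830\right) 11339 = -1812312370$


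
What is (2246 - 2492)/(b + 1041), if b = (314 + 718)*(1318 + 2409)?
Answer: -82/1282435 ≈ -6.3941e-5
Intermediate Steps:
b = 3846264 (b = 1032*3727 = 3846264)
(2246 - 2492)/(b + 1041) = (2246 - 2492)/(3846264 + 1041) = -246/3847305 = -246*1/3847305 = -82/1282435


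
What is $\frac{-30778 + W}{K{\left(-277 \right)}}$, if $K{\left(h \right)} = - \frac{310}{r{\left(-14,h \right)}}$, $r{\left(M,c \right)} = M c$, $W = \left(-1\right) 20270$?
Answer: $\frac{98982072}{155} \approx 6.3859 \cdot 10^{5}$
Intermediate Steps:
$W = -20270$
$K{\left(h \right)} = \frac{155}{7 h}$ ($K{\left(h \right)} = - \frac{310}{\left(-14\right) h} = - 310 \left(- \frac{1}{14 h}\right) = \frac{155}{7 h}$)
$\frac{-30778 + W}{K{\left(-277 \right)}} = \frac{-30778 - 20270}{\frac{155}{7} \frac{1}{-277}} = - \frac{51048}{\frac{155}{7} \left(- \frac{1}{277}\right)} = - \frac{51048}{- \frac{155}{1939}} = \left(-51048\right) \left(- \frac{1939}{155}\right) = \frac{98982072}{155}$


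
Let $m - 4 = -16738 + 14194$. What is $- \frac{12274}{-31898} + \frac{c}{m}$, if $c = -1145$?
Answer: $\frac{6769917}{8102092} \approx 0.83558$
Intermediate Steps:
$m = -2540$ ($m = 4 + \left(-16738 + 14194\right) = 4 - 2544 = -2540$)
$- \frac{12274}{-31898} + \frac{c}{m} = - \frac{12274}{-31898} - \frac{1145}{-2540} = \left(-12274\right) \left(- \frac{1}{31898}\right) - - \frac{229}{508} = \frac{6137}{15949} + \frac{229}{508} = \frac{6769917}{8102092}$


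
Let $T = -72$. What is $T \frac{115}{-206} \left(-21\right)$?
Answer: $- \frac{86940}{103} \approx -844.08$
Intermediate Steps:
$T \frac{115}{-206} \left(-21\right) = - 72 \frac{115}{-206} \left(-21\right) = - 72 \cdot 115 \left(- \frac{1}{206}\right) \left(-21\right) = \left(-72\right) \left(- \frac{115}{206}\right) \left(-21\right) = \frac{4140}{103} \left(-21\right) = - \frac{86940}{103}$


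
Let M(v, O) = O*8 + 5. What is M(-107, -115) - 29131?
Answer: -30046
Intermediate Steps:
M(v, O) = 5 + 8*O (M(v, O) = 8*O + 5 = 5 + 8*O)
M(-107, -115) - 29131 = (5 + 8*(-115)) - 29131 = (5 - 920) - 29131 = -915 - 29131 = -30046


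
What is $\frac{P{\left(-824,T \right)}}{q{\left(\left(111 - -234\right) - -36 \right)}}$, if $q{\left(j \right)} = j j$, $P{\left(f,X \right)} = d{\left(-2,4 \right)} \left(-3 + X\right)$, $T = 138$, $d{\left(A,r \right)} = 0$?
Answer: $0$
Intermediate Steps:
$P{\left(f,X \right)} = 0$ ($P{\left(f,X \right)} = 0 \left(-3 + X\right) = 0$)
$q{\left(j \right)} = j^{2}$
$\frac{P{\left(-824,T \right)}}{q{\left(\left(111 - -234\right) - -36 \right)}} = \frac{0}{\left(\left(111 - -234\right) - -36\right)^{2}} = \frac{0}{\left(\left(111 + 234\right) + 36\right)^{2}} = \frac{0}{\left(345 + 36\right)^{2}} = \frac{0}{381^{2}} = \frac{0}{145161} = 0 \cdot \frac{1}{145161} = 0$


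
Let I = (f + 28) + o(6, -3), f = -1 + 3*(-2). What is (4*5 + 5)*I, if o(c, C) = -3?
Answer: 450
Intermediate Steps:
f = -7 (f = -1 - 6 = -7)
I = 18 (I = (-7 + 28) - 3 = 21 - 3 = 18)
(4*5 + 5)*I = (4*5 + 5)*18 = (20 + 5)*18 = 25*18 = 450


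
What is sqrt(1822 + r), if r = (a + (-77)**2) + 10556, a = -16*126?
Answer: sqrt(16291) ≈ 127.64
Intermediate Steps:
a = -2016
r = 14469 (r = (-2016 + (-77)**2) + 10556 = (-2016 + 5929) + 10556 = 3913 + 10556 = 14469)
sqrt(1822 + r) = sqrt(1822 + 14469) = sqrt(16291)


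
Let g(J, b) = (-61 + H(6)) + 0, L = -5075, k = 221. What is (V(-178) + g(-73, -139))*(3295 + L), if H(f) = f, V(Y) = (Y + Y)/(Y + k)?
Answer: 4843380/43 ≈ 1.1264e+5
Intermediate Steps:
V(Y) = 2*Y/(221 + Y) (V(Y) = (Y + Y)/(Y + 221) = (2*Y)/(221 + Y) = 2*Y/(221 + Y))
g(J, b) = -55 (g(J, b) = (-61 + 6) + 0 = -55 + 0 = -55)
(V(-178) + g(-73, -139))*(3295 + L) = (2*(-178)/(221 - 178) - 55)*(3295 - 5075) = (2*(-178)/43 - 55)*(-1780) = (2*(-178)*(1/43) - 55)*(-1780) = (-356/43 - 55)*(-1780) = -2721/43*(-1780) = 4843380/43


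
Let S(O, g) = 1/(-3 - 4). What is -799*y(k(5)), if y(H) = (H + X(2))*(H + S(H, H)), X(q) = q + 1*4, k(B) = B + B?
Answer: -882096/7 ≈ -1.2601e+5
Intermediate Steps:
k(B) = 2*B
S(O, g) = -⅐ (S(O, g) = 1/(-7) = -⅐)
X(q) = 4 + q (X(q) = q + 4 = 4 + q)
y(H) = (6 + H)*(-⅐ + H) (y(H) = (H + (4 + 2))*(H - ⅐) = (H + 6)*(-⅐ + H) = (6 + H)*(-⅐ + H))
-799*y(k(5)) = -799*(-6/7 + (2*5)² + 41*(2*5)/7) = -799*(-6/7 + 10² + (41/7)*10) = -799*(-6/7 + 100 + 410/7) = -799*1104/7 = -882096/7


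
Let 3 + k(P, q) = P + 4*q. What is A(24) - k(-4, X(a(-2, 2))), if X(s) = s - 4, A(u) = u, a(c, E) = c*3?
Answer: 71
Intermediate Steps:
a(c, E) = 3*c
X(s) = -4 + s
k(P, q) = -3 + P + 4*q (k(P, q) = -3 + (P + 4*q) = -3 + P + 4*q)
A(24) - k(-4, X(a(-2, 2))) = 24 - (-3 - 4 + 4*(-4 + 3*(-2))) = 24 - (-3 - 4 + 4*(-4 - 6)) = 24 - (-3 - 4 + 4*(-10)) = 24 - (-3 - 4 - 40) = 24 - 1*(-47) = 24 + 47 = 71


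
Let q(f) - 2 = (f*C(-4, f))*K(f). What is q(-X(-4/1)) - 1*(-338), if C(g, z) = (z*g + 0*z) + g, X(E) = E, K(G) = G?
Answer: 20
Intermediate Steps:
C(g, z) = g + g*z (C(g, z) = (g*z + 0) + g = g*z + g = g + g*z)
q(f) = 2 + f²*(-4 - 4*f) (q(f) = 2 + (f*(-4*(1 + f)))*f = 2 + (f*(-4 - 4*f))*f = 2 + f²*(-4 - 4*f))
q(-X(-4/1)) - 1*(-338) = (2 - 4*(-(-4)/1)² - 4*(-(-4)/1)³) - 1*(-338) = (2 - 4*(-(-4))² - 4*(-(-4))³) + 338 = (2 - 4*(-1*(-4))² - 4*(-1*(-4))³) + 338 = (2 - 4*4² - 4*4³) + 338 = (2 - 4*16 - 4*64) + 338 = (2 - 64 - 256) + 338 = -318 + 338 = 20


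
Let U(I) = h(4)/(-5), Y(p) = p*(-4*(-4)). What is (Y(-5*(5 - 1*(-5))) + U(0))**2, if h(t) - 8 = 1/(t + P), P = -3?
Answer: 16072081/25 ≈ 6.4288e+5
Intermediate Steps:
h(t) = 8 + 1/(-3 + t) (h(t) = 8 + 1/(t - 3) = 8 + 1/(-3 + t))
Y(p) = 16*p (Y(p) = p*16 = 16*p)
U(I) = -9/5 (U(I) = ((-23 + 8*4)/(-3 + 4))/(-5) = ((-23 + 32)/1)*(-1/5) = (1*9)*(-1/5) = 9*(-1/5) = -9/5)
(Y(-5*(5 - 1*(-5))) + U(0))**2 = (16*(-5*(5 - 1*(-5))) - 9/5)**2 = (16*(-5*(5 + 5)) - 9/5)**2 = (16*(-5*10) - 9/5)**2 = (16*(-50) - 9/5)**2 = (-800 - 9/5)**2 = (-4009/5)**2 = 16072081/25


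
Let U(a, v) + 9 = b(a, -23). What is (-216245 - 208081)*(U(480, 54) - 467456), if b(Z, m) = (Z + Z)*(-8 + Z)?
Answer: 6086956470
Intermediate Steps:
b(Z, m) = 2*Z*(-8 + Z) (b(Z, m) = (2*Z)*(-8 + Z) = 2*Z*(-8 + Z))
U(a, v) = -9 + 2*a*(-8 + a)
(-216245 - 208081)*(U(480, 54) - 467456) = (-216245 - 208081)*((-9 + 2*480*(-8 + 480)) - 467456) = -424326*((-9 + 2*480*472) - 467456) = -424326*((-9 + 453120) - 467456) = -424326*(453111 - 467456) = -424326*(-14345) = 6086956470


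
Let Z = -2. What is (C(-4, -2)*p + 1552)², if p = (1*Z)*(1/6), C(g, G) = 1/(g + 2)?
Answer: 86731969/36 ≈ 2.4092e+6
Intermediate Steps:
C(g, G) = 1/(2 + g)
p = -⅓ (p = (1*(-2))*(1/6) = -2/6 = -2*⅙ = -⅓ ≈ -0.33333)
(C(-4, -2)*p + 1552)² = (-⅓/(2 - 4) + 1552)² = (-⅓/(-2) + 1552)² = (-½*(-⅓) + 1552)² = (⅙ + 1552)² = (9313/6)² = 86731969/36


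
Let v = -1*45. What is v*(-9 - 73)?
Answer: 3690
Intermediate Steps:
v = -45
v*(-9 - 73) = -45*(-9 - 73) = -45*(-82) = 3690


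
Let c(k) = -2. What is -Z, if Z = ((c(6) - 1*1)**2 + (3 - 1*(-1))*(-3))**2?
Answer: -9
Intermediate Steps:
Z = 9 (Z = ((-2 - 1*1)**2 + (3 - 1*(-1))*(-3))**2 = ((-2 - 1)**2 + (3 + 1)*(-3))**2 = ((-3)**2 + 4*(-3))**2 = (9 - 12)**2 = (-3)**2 = 9)
-Z = -1*9 = -9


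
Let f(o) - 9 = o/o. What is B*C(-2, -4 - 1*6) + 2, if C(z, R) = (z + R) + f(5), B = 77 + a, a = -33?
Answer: -86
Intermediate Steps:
f(o) = 10 (f(o) = 9 + o/o = 9 + 1 = 10)
B = 44 (B = 77 - 33 = 44)
C(z, R) = 10 + R + z (C(z, R) = (z + R) + 10 = (R + z) + 10 = 10 + R + z)
B*C(-2, -4 - 1*6) + 2 = 44*(10 + (-4 - 1*6) - 2) + 2 = 44*(10 + (-4 - 6) - 2) + 2 = 44*(10 - 10 - 2) + 2 = 44*(-2) + 2 = -88 + 2 = -86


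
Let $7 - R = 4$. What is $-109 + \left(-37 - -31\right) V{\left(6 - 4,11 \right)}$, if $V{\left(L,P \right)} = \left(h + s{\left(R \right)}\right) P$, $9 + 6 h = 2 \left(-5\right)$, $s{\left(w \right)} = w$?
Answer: $-98$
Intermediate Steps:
$R = 3$ ($R = 7 - 4 = 3$)
$h = - \frac{19}{6}$ ($h = - \frac{3}{2} + \frac{2 \left(-5\right)}{6} = - \frac{3}{2} + \frac{1}{6} \left(-10\right) = - \frac{3}{2} - \frac{5}{3} = - \frac{19}{6} \approx -3.1667$)
$V{\left(L,P \right)} = - \frac{P}{6}$ ($V{\left(L,P \right)} = \left(- \frac{19}{6} + 3\right) P = - \frac{P}{6}$)
$-109 + \left(-37 - -31\right) V{\left(6 - 4,11 \right)} = -109 + \left(-37 - -31\right) \left(\left(- \frac{1}{6}\right) 11\right) = -109 + \left(-37 + 31\right) \left(- \frac{11}{6}\right) = -109 - -11 = -109 + 11 = -98$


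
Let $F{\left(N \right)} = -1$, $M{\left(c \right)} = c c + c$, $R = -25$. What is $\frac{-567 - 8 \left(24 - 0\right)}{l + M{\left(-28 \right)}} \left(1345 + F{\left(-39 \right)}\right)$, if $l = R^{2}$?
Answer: $- \frac{1020096}{1381} \approx -738.67$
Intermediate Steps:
$l = 625$ ($l = \left(-25\right)^{2} = 625$)
$M{\left(c \right)} = c + c^{2}$ ($M{\left(c \right)} = c^{2} + c = c + c^{2}$)
$\frac{-567 - 8 \left(24 - 0\right)}{l + M{\left(-28 \right)}} \left(1345 + F{\left(-39 \right)}\right) = \frac{-567 - 8 \left(24 - 0\right)}{625 - 28 \left(1 - 28\right)} \left(1345 - 1\right) = \frac{-567 - 8 \left(24 + 0\right)}{625 - -756} \cdot 1344 = \frac{-567 - 192}{625 + 756} \cdot 1344 = \frac{-567 - 192}{1381} \cdot 1344 = \left(-759\right) \frac{1}{1381} \cdot 1344 = \left(- \frac{759}{1381}\right) 1344 = - \frac{1020096}{1381}$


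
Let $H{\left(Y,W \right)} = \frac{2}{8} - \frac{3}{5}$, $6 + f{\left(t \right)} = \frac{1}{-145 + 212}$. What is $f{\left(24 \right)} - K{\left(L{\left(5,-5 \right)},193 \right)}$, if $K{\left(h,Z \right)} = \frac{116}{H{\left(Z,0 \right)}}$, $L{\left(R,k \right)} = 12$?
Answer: $\frac{152633}{469} \approx 325.44$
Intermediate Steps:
$f{\left(t \right)} = - \frac{401}{67}$ ($f{\left(t \right)} = -6 + \frac{1}{-145 + 212} = -6 + \frac{1}{67} = - \frac{401}{67}$)
$H{\left(Y,W \right)} = - \frac{7}{20}$ ($H{\left(Y,W \right)} = 2 \cdot \frac{1}{8} - \frac{3}{5} = \frac{1}{4} - \frac{3}{5} = - \frac{7}{20}$)
$K{\left(h,Z \right)} = - \frac{2320}{7}$ ($K{\left(h,Z \right)} = \frac{116}{- \frac{7}{20}} = 116 \left(- \frac{20}{7}\right) = - \frac{2320}{7}$)
$f{\left(24 \right)} - K{\left(L{\left(5,-5 \right)},193 \right)} = - \frac{401}{67} - - \frac{2320}{7} = - \frac{401}{67} + \frac{2320}{7} = \frac{152633}{469}$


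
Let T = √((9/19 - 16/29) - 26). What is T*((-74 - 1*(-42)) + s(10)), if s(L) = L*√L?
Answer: 2*I*√7917319*(-16 + 5*√10)/551 ≈ -1.9264*I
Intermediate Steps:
s(L) = L^(3/2)
T = I*√7917319/551 (T = √((9*(1/19) - 16*1/29) - 26) = √((9/19 - 16/29) - 26) = √(-43/551 - 26) = √(-14369/551) = I*√7917319/551 ≈ 5.1067*I)
T*((-74 - 1*(-42)) + s(10)) = (I*√7917319/551)*((-74 - 1*(-42)) + 10^(3/2)) = (I*√7917319/551)*((-74 + 42) + 10*√10) = (I*√7917319/551)*(-32 + 10*√10) = I*√7917319*(-32 + 10*√10)/551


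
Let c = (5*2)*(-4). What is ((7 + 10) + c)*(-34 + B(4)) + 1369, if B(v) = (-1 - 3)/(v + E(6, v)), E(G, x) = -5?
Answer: 2059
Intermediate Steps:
c = -40 (c = 10*(-4) = -40)
B(v) = -4/(-5 + v) (B(v) = (-1 - 3)/(v - 5) = -4/(-5 + v))
((7 + 10) + c)*(-34 + B(4)) + 1369 = ((7 + 10) - 40)*(-34 - 4/(-5 + 4)) + 1369 = (17 - 40)*(-34 - 4/(-1)) + 1369 = -23*(-34 - 4*(-1)) + 1369 = -23*(-34 + 4) + 1369 = -23*(-30) + 1369 = 690 + 1369 = 2059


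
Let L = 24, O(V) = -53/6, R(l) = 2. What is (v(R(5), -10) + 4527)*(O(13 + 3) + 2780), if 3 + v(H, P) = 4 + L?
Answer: 37843052/3 ≈ 1.2614e+7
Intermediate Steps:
O(V) = -53/6 (O(V) = -53*⅙ = -53/6)
v(H, P) = 25 (v(H, P) = -3 + (4 + 24) = -3 + 28 = 25)
(v(R(5), -10) + 4527)*(O(13 + 3) + 2780) = (25 + 4527)*(-53/6 + 2780) = 4552*(16627/6) = 37843052/3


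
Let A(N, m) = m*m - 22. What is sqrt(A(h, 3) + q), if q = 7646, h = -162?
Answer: sqrt(7633) ≈ 87.367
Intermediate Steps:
A(N, m) = -22 + m**2 (A(N, m) = m**2 - 22 = -22 + m**2)
sqrt(A(h, 3) + q) = sqrt((-22 + 3**2) + 7646) = sqrt((-22 + 9) + 7646) = sqrt(-13 + 7646) = sqrt(7633)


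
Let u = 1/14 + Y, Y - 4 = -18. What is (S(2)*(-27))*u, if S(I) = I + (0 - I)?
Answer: 0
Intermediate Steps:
Y = -14 (Y = 4 - 18 = -14)
S(I) = 0 (S(I) = I - I = 0)
u = -195/14 (u = 1/14 - 14 = -195/14 ≈ -13.929)
(S(2)*(-27))*u = (0*(-27))*(-195/14) = 0*(-195/14) = 0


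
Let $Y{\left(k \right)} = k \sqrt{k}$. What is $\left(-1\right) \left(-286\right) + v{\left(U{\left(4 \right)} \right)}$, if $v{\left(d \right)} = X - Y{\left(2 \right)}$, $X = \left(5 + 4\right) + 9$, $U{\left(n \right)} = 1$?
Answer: $304 - 2 \sqrt{2} \approx 301.17$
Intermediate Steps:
$Y{\left(k \right)} = k^{\frac{3}{2}}$
$X = 18$ ($X = 9 + 9 = 18$)
$v{\left(d \right)} = 18 - 2 \sqrt{2}$ ($v{\left(d \right)} = 18 - 2^{\frac{3}{2}} = 18 - 2 \sqrt{2}$)
$\left(-1\right) \left(-286\right) + v{\left(U{\left(4 \right)} \right)} = \left(-1\right) \left(-286\right) + \left(18 - 2 \sqrt{2}\right) = 286 + \left(18 - 2 \sqrt{2}\right) = 304 - 2 \sqrt{2}$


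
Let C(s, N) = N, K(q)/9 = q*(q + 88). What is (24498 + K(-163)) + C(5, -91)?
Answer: 134432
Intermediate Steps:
K(q) = 9*q*(88 + q) (K(q) = 9*(q*(q + 88)) = 9*(q*(88 + q)) = 9*q*(88 + q))
(24498 + K(-163)) + C(5, -91) = (24498 + 9*(-163)*(88 - 163)) - 91 = (24498 + 9*(-163)*(-75)) - 91 = (24498 + 110025) - 91 = 134523 - 91 = 134432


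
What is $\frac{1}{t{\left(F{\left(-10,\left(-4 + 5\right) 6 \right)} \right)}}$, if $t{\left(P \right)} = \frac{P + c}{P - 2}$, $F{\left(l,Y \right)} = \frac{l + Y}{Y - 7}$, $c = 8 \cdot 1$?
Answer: $\frac{1}{6} \approx 0.16667$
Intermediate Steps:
$c = 8$
$F{\left(l,Y \right)} = \frac{Y + l}{-7 + Y}$ ($F{\left(l,Y \right)} = \frac{Y + l}{Y - 7} = \frac{Y + l}{-7 + Y}$)
$t{\left(P \right)} = \frac{8 + P}{-2 + P}$ ($t{\left(P \right)} = \frac{P + 8}{P - 2} = \frac{8 + P}{-2 + P}$)
$\frac{1}{t{\left(F{\left(-10,\left(-4 + 5\right) 6 \right)} \right)}} = \frac{1}{\frac{1}{-2 + \frac{\left(-4 + 5\right) 6 - 10}{-7 + \left(-4 + 5\right) 6}} \left(8 + \frac{\left(-4 + 5\right) 6 - 10}{-7 + \left(-4 + 5\right) 6}\right)} = \frac{1}{\frac{1}{-2 + \frac{1 \cdot 6 - 10}{-7 + 1 \cdot 6}} \left(8 + \frac{1 \cdot 6 - 10}{-7 + 1 \cdot 6}\right)} = \frac{1}{\frac{1}{-2 + \frac{6 - 10}{-7 + 6}} \left(8 + \frac{6 - 10}{-7 + 6}\right)} = \frac{1}{\frac{1}{-2 + \frac{1}{-1} \left(-4\right)} \left(8 + \frac{1}{-1} \left(-4\right)\right)} = \frac{1}{\frac{1}{-2 - -4} \left(8 - -4\right)} = \frac{1}{\frac{1}{-2 + 4} \left(8 + 4\right)} = \frac{1}{\frac{1}{2} \cdot 12} = \frac{1}{6}$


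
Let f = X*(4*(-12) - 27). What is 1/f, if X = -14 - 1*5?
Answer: 1/1425 ≈ 0.00070175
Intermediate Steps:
X = -19 (X = -14 - 5 = -19)
f = 1425 (f = -19*(4*(-12) - 27) = -19*(-48 - 27) = -19*(-75) = 1425)
1/f = 1/1425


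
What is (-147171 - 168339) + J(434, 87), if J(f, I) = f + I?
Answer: -314989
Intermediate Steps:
J(f, I) = I + f
(-147171 - 168339) + J(434, 87) = (-147171 - 168339) + (87 + 434) = -315510 + 521 = -314989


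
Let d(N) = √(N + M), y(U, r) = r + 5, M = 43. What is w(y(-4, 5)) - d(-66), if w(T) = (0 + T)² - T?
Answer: 90 - I*√23 ≈ 90.0 - 4.7958*I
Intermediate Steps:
y(U, r) = 5 + r
d(N) = √(43 + N) (d(N) = √(N + 43) = √(43 + N))
w(T) = T² - T
w(y(-4, 5)) - d(-66) = (5 + 5)*(-1 + (5 + 5)) - √(43 - 66) = 10*(-1 + 10) - √(-23) = 10*9 - I*√23 = 90 - I*√23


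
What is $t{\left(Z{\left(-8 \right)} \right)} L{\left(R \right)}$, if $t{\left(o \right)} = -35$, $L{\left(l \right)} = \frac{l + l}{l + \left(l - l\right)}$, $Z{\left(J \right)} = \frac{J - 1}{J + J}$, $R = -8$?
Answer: $-70$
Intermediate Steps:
$Z{\left(J \right)} = \frac{-1 + J}{2 J}$
$L{\left(l \right)} = 2$ ($L{\left(l \right)} = \frac{2 l}{l + 0} = \frac{2 l}{l} = 2$)
$t{\left(Z{\left(-8 \right)} \right)} L{\left(R \right)} = \left(-35\right) 2 = -70$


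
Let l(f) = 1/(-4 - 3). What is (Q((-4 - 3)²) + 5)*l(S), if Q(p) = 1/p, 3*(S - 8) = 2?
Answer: -246/343 ≈ -0.71720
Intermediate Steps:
S = 26/3 (S = 8 + (⅓)*2 = 8 + ⅔ = 26/3 ≈ 8.6667)
Q(p) = 1/p
l(f) = -⅐ (l(f) = 1/(-7) = -⅐)
(Q((-4 - 3)²) + 5)*l(S) = (1/((-4 - 3)²) + 5)*(-⅐) = (1/((-7)²) + 5)*(-⅐) = (1/49 + 5)*(-⅐) = (246/49)*(-⅐) = -246/343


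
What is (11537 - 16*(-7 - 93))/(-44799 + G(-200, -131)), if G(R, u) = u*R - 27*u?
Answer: -13137/15062 ≈ -0.87220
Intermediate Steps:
G(R, u) = -27*u + R*u (G(R, u) = R*u - 27*u = -27*u + R*u)
(11537 - 16*(-7 - 93))/(-44799 + G(-200, -131)) = (11537 - 16*(-7 - 93))/(-44799 - 131*(-27 - 200)) = (11537 - 16*(-100))/(-44799 - 131*(-227)) = (11537 + 1600)/(-44799 + 29737) = 13137/(-15062) = 13137*(-1/15062) = -13137/15062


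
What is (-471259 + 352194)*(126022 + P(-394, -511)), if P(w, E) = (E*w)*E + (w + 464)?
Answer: 12234593370830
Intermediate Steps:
P(w, E) = 464 + w + w*E² (P(w, E) = w*E² + (464 + w) = 464 + w + w*E²)
(-471259 + 352194)*(126022 + P(-394, -511)) = (-471259 + 352194)*(126022 + (464 - 394 - 394*(-511)²)) = -119065*(126022 + (464 - 394 - 394*261121)) = -119065*(126022 + (464 - 394 - 102881674)) = -119065*(126022 - 102881604) = -119065*(-102755582) = 12234593370830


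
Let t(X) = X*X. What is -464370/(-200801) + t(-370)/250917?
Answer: 144007984190/50384384517 ≈ 2.8582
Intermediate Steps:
t(X) = X**2
-464370/(-200801) + t(-370)/250917 = -464370/(-200801) + (-370)**2/250917 = -464370*(-1/200801) + 136900*(1/250917) = 464370/200801 + 136900/250917 = 144007984190/50384384517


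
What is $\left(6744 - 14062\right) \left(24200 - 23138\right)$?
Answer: $-7771716$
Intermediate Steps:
$\left(6744 - 14062\right) \left(24200 - 23138\right) = \left(-7318\right) 1062 = -7771716$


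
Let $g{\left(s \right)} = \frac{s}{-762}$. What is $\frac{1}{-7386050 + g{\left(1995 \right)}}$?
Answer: $- \frac{254}{1876057365} \approx -1.3539 \cdot 10^{-7}$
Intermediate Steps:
$g{\left(s \right)} = - \frac{s}{762}$ ($g{\left(s \right)} = s \left(- \frac{1}{762}\right) = - \frac{s}{762}$)
$\frac{1}{-7386050 + g{\left(1995 \right)}} = \frac{1}{-7386050 - \frac{665}{254}} = \frac{1}{- \frac{1876057365}{254}} = - \frac{254}{1876057365}$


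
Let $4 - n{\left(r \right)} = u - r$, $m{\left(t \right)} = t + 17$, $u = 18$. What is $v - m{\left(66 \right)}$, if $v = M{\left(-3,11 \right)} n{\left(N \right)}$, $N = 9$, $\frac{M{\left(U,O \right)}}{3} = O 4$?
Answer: $-743$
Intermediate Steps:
$M{\left(U,O \right)} = 12 O$ ($M{\left(U,O \right)} = 3 O 4 = 3 \cdot 4 O = 12 O$)
$m{\left(t \right)} = 17 + t$
$n{\left(r \right)} = -14 + r$ ($n{\left(r \right)} = 4 - \left(18 - r\right) = 4 + \left(-18 + r\right) = -14 + r$)
$v = -660$ ($v = 12 \cdot 11 \left(-14 + 9\right) = 132 \left(-5\right) = -660$)
$v - m{\left(66 \right)} = -660 - \left(17 + 66\right) = -660 - 83 = -743$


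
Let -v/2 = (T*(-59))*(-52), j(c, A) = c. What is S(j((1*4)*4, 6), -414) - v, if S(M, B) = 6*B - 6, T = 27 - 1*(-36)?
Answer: 384078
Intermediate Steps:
T = 63 (T = 27 + 36 = 63)
S(M, B) = -6 + 6*B
v = -386568 (v = -2*63*(-59)*(-52) = -(-7434)*(-52) = -2*193284 = -386568)
S(j((1*4)*4, 6), -414) - v = (-6 + 6*(-414)) - 1*(-386568) = (-6 - 2484) + 386568 = -2490 + 386568 = 384078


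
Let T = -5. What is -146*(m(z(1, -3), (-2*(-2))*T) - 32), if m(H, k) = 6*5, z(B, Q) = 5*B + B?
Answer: 292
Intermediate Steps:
z(B, Q) = 6*B
m(H, k) = 30
-146*(m(z(1, -3), (-2*(-2))*T) - 32) = -146*(30 - 32) = -146*(-2) = 292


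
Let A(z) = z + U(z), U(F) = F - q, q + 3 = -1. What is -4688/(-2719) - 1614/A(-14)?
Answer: 750163/10876 ≈ 68.974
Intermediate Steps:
q = -4 (q = -3 - 1 = -4)
U(F) = 4 + F (U(F) = F - 1*(-4) = F + 4 = 4 + F)
A(z) = 4 + 2*z (A(z) = z + (4 + z) = 4 + 2*z)
-4688/(-2719) - 1614/A(-14) = -4688/(-2719) - 1614/(4 + 2*(-14)) = -4688*(-1/2719) - 1614/(4 - 28) = 4688/2719 - 1614/(-24) = 4688/2719 - 1614*(-1/24) = 4688/2719 + 269/4 = 750163/10876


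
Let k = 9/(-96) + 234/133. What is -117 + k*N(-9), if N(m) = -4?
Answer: -131577/1064 ≈ -123.66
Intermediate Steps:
k = 7089/4256 (k = 9*(-1/96) + 234*(1/133) = -3/32 + 234/133 = 7089/4256 ≈ 1.6656)
-117 + k*N(-9) = -117 + (7089/4256)*(-4) = -117 - 7089/1064 = -131577/1064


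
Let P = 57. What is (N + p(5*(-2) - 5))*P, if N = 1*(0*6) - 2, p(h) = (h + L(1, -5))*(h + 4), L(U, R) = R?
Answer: 12426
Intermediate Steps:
p(h) = (-5 + h)*(4 + h) (p(h) = (h - 5)*(h + 4) = (-5 + h)*(4 + h))
N = -2 (N = 1*0 - 2 = 0 - 2 = -2)
(N + p(5*(-2) - 5))*P = (-2 + (-20 + (5*(-2) - 5)**2 - (5*(-2) - 5)))*57 = (-2 + (-20 + (-10 - 5)**2 - (-10 - 5)))*57 = (-2 + (-20 + (-15)**2 - 1*(-15)))*57 = (-2 + (-20 + 225 + 15))*57 = (-2 + 220)*57 = 218*57 = 12426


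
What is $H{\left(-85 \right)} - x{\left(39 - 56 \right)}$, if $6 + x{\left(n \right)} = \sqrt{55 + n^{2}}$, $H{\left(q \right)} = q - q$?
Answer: $6 - 2 \sqrt{86} \approx -12.547$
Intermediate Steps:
$H{\left(q \right)} = 0$
$x{\left(n \right)} = -6 + \sqrt{55 + n^{2}}$
$H{\left(-85 \right)} - x{\left(39 - 56 \right)} = 0 - \left(-6 + \sqrt{55 + \left(39 - 56\right)^{2}}\right) = 0 - \left(-6 + \sqrt{55 + \left(-17\right)^{2}}\right) = 0 - \left(-6 + \sqrt{55 + 289}\right) = 0 - \left(-6 + \sqrt{344}\right) = 0 - \left(-6 + 2 \sqrt{86}\right) = 0 + \left(6 - 2 \sqrt{86}\right) = 6 - 2 \sqrt{86}$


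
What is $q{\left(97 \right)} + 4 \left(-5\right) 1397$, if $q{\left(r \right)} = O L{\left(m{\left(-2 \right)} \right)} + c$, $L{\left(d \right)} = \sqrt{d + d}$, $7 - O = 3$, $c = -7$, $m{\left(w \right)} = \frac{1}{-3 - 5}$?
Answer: $-27947 + 2 i \approx -27947.0 + 2.0 i$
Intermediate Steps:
$m{\left(w \right)} = - \frac{1}{8}$ ($m{\left(w \right)} = \frac{1}{-8} = - \frac{1}{8}$)
$O = 4$ ($O = 7 - 3 = 4$)
$L{\left(d \right)} = \sqrt{2} \sqrt{d}$ ($L{\left(d \right)} = \sqrt{2 d} = \sqrt{2} \sqrt{d}$)
$q{\left(r \right)} = -7 + 2 i$ ($q{\left(r \right)} = 4 \sqrt{2} \sqrt{- \frac{1}{8}} - 7 = 4 \sqrt{2} \frac{i \sqrt{2}}{4} - 7 = 4 \frac{i}{2} - 7 = 2 i - 7 = -7 + 2 i$)
$q{\left(97 \right)} + 4 \left(-5\right) 1397 = \left(-7 + 2 i\right) + 4 \left(-5\right) 1397 = \left(-7 + 2 i\right) - 27940 = -27947 + 2 i$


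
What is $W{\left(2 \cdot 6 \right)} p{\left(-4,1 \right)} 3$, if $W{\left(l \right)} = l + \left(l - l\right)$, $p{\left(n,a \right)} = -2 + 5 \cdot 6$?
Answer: $1008$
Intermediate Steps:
$p{\left(n,a \right)} = 28$ ($p{\left(n,a \right)} = -2 + 30 = 28$)
$W{\left(l \right)} = l$ ($W{\left(l \right)} = l + 0 = l$)
$W{\left(2 \cdot 6 \right)} p{\left(-4,1 \right)} 3 = 2 \cdot 6 \cdot 28 \cdot 3 = 12 \cdot 28 \cdot 3 = 336 \cdot 3 = 1008$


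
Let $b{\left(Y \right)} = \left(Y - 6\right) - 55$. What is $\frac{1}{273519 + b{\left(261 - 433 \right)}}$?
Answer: $\frac{1}{273286} \approx 3.6592 \cdot 10^{-6}$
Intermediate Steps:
$b{\left(Y \right)} = -61 + Y$ ($b{\left(Y \right)} = \left(-6 + Y\right) - 55 = -61 + Y$)
$\frac{1}{273519 + b{\left(261 - 433 \right)}} = \frac{1}{273519 + \left(-61 + \left(261 - 433\right)\right)} = \frac{1}{273519 - 233} = \frac{1}{273286}$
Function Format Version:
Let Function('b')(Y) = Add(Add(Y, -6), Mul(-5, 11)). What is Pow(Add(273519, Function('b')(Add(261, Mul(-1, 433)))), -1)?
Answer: Rational(1, 273286) ≈ 3.6592e-6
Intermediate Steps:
Function('b')(Y) = Add(-61, Y) (Function('b')(Y) = Add(Add(-6, Y), -55) = Add(-61, Y))
Pow(Add(273519, Function('b')(Add(261, Mul(-1, 433)))), -1) = Pow(Add(273519, Add(-61, Add(261, Mul(-1, 433)))), -1) = Pow(Add(273519, Add(-61, Add(261, -433))), -1) = Pow(Add(273519, Add(-61, -172)), -1) = Pow(Add(273519, -233), -1) = Pow(273286, -1) = Rational(1, 273286)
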